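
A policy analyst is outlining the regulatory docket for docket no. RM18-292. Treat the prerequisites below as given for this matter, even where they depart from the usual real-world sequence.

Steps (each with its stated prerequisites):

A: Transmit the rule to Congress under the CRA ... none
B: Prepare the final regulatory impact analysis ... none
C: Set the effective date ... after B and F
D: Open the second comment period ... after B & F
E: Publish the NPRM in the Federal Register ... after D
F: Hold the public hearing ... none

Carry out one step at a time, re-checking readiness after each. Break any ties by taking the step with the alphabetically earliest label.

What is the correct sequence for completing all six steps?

A → B → F → C → D → E

Nothing is required for A, B and F. A has the earlier label → A first.
B and F are both available; B has the earlier label → B.
That leaves F as the only ready step → F.
Ready: C and D. C has the earlier label → C.
D needed B and F, now all done → D.
E needed D, now all done → E.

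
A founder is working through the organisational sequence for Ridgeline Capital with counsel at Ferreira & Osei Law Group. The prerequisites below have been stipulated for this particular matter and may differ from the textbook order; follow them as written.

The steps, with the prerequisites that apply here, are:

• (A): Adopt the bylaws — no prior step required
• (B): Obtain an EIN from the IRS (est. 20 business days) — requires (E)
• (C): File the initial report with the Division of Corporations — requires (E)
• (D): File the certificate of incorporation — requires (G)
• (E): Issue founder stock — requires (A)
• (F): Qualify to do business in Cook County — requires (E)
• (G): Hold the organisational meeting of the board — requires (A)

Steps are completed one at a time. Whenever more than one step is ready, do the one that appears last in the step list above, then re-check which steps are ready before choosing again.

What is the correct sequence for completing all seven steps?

(A) has no prerequisites → (A) first.
Now (G) and (E) have their prerequisites met. (G) is listed later, so (G) next.
(D) now also ready, so the ready set is {(E), (D)}; (E) is listed later → (E).
(F), (C) and (B) now also ready, so the ready set is {(F), (D), (C), (B)}; (F) is listed later → (F).
(D), (C) and (B) are all available; (D) is listed later → (D).
Ready: (C) and (B). (C) is listed later → (C).
Next only (B) has its prerequisites met → (B).

(A), (G), (E), (F), (D), (C), (B)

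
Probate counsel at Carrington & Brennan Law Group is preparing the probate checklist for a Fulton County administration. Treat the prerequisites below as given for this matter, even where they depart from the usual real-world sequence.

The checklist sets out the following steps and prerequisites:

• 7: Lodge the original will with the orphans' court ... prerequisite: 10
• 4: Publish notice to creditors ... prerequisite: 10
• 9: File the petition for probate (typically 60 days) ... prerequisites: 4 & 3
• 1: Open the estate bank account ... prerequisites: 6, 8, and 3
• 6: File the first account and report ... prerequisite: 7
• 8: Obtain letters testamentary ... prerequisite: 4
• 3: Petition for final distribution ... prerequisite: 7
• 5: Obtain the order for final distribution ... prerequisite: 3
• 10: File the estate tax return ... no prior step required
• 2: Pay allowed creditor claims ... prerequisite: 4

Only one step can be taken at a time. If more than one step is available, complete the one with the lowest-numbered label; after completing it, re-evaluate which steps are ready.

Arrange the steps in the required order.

10 → 4 → 2 → 7 → 3 → 5 → 6 → 8 → 1 → 9

10 is the only step with nothing outstanding, so it goes first.
Now 4 and 7 have their prerequisites met. 4 has the earlier label, so 4 next.
Ready: 2, 7 and 8. 2 has the earlier label → 2.
7 and 8 are both available; 7 has the earlier label → 7.
Ready: 3, 6 and 8. 3 has the earlier label → 3.
5 and 9 now also ready, so the ready set is {5, 6, 8, 9}; 5 has the earlier label → 5.
6, 8 and 9 are all available; 6 has the earlier label → 6.
8 and 9 are both available; 8 has the earlier label → 8.
Now 1 and 9 have their prerequisites met. 1 has the earlier label, so 1 next.
9 needed 3 and 4, now all done → 9.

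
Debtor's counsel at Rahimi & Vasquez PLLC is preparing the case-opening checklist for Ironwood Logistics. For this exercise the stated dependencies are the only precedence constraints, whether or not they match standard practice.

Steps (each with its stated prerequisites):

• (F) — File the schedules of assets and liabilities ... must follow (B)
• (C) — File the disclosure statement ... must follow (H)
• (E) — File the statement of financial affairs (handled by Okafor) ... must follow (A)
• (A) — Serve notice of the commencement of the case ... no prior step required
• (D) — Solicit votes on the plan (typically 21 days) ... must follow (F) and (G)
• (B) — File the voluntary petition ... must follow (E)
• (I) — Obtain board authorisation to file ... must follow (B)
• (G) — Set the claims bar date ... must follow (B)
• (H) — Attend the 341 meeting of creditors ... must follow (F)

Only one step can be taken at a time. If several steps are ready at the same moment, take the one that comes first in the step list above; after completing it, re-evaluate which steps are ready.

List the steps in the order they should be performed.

(A) has no prerequisites → (A) first.
(E) is the only step now ready → (E).
Next only (B) has its prerequisites met → (B).
(F), (I) and (G) are all available; (F) is listed earlier → (F).
(H) now also ready, so the ready set is {(I), (G), (H)}; (I) is listed earlier → (I).
(G) and (H) are both available; (G) is listed earlier → (G).
(D) now also ready, so the ready set is {(D), (H)}; (D) is listed earlier → (D).
(H) needed (F), now all done → (H).
(C) needed (H), now all done → (C).

(A) (E) (B) (F) (I) (G) (D) (H) (C)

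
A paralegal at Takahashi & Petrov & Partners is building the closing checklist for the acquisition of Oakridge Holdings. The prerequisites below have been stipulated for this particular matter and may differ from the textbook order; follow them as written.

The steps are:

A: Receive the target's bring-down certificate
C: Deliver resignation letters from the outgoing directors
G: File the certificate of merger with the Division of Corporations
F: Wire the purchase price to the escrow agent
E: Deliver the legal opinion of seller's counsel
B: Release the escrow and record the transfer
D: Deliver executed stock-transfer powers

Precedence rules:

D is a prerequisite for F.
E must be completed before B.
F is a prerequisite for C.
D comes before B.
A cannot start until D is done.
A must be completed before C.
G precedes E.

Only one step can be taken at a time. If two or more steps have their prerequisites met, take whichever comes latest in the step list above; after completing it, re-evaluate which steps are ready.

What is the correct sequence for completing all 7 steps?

D, F, G, E, B, A, C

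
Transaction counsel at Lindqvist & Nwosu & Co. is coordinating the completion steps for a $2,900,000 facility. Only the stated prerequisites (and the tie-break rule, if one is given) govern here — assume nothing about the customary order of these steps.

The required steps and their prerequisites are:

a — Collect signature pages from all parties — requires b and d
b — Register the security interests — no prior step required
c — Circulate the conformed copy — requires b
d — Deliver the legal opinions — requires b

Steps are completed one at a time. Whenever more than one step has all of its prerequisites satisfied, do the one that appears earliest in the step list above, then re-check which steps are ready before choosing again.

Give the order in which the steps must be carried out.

b → c → d → a

b is the only step with nothing outstanding, so it goes first.
c and d are both available; c is listed earlier → c.
d needed b, now all done → d.
a needed b and d, now all done → a.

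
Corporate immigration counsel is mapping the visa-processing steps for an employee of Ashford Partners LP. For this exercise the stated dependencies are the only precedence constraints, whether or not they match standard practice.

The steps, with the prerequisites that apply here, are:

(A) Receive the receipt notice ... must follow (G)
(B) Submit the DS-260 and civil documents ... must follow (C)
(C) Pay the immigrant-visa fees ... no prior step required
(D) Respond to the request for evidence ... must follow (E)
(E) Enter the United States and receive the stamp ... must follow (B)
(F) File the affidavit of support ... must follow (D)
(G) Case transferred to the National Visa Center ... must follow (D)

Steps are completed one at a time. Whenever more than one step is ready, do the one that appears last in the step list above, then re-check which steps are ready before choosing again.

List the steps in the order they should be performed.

(C) is the only step with nothing outstanding, so it goes first.
Next only (B) has its prerequisites met → (B).
(E) is the only step now ready → (E).
(D) needed (E), now all done → (D).
Now (G) and (F) have their prerequisites met. (G) is listed later, so (G) next.
Now (F) and (A) have their prerequisites met. (F) is listed later, so (F) next.
(A) needed (G), now all done → (A).

(C), (B), (E), (D), (G), (F), (A)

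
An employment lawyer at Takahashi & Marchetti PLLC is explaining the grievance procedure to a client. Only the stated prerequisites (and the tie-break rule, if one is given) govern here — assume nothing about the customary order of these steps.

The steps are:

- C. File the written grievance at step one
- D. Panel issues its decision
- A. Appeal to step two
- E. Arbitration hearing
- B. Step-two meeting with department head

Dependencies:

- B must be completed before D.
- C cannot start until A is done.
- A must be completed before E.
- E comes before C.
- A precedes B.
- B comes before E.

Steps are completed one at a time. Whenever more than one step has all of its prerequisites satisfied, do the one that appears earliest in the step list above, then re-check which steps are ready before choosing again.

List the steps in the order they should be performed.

Only A has no prerequisites, so it is first.
That leaves B as the only ready step → B.
D and E are both available; D is listed earlier → D.
Next only E has its prerequisites met → E.
C needed A and E, now all done → C.

A → B → D → E → C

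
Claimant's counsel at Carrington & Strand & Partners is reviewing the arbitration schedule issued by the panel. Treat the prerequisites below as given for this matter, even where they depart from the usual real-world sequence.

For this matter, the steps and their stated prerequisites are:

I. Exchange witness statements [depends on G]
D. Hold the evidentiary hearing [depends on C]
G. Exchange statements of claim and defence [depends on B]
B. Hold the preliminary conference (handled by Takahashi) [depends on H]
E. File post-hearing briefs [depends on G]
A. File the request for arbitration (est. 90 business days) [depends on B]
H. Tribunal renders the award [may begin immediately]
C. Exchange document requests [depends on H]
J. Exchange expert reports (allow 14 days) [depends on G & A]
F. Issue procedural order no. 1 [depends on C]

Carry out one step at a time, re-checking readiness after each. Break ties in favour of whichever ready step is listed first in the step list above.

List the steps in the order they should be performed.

H is the only step with nothing outstanding, so it goes first.
Now B and C have their prerequisites met. B is listed earlier, so B next.
G and A now also ready, so the ready set is {G, A, C}; G is listed earlier → G.
I, E, A and C are all available; I is listed earlier → I.
Now E, A and C have their prerequisites met. E is listed earlier, so E next.
Ready: A and C. A is listed earlier → A.
J now also ready, so the ready set is {C, J}; C is listed earlier → C.
D and F now also ready, so the ready set is {D, J, F}; D is listed earlier → D.
Now J and F have their prerequisites met. J is listed earlier, so J next.
That leaves F as the only ready step → F.

H, B, G, I, E, A, C, D, J, F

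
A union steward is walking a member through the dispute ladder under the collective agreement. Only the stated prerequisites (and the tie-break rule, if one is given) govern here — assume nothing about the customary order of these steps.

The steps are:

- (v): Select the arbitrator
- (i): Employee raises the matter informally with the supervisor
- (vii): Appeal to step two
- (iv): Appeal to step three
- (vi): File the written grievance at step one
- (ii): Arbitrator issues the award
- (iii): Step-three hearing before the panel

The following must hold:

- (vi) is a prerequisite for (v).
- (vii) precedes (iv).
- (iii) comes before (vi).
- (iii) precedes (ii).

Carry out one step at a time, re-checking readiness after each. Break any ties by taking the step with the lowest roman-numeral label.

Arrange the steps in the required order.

(i), (iii) and (vii) have no prerequisites; (i) has the earlier label, so (i) is first.
(iii) and (vii) are both available; (iii) has the earlier label → (iii).
(ii), (vi) and (vii) are all available; (ii) has the earlier label → (ii).
(vi) and (vii) are both available; (vi) has the earlier label → (vi).
Ready: (v) and (vii). (v) has the earlier label → (v).
That leaves (vii) as the only ready step → (vii).
Next only (iv) has its prerequisites met → (iv).

(i) → (iii) → (ii) → (vi) → (v) → (vii) → (iv)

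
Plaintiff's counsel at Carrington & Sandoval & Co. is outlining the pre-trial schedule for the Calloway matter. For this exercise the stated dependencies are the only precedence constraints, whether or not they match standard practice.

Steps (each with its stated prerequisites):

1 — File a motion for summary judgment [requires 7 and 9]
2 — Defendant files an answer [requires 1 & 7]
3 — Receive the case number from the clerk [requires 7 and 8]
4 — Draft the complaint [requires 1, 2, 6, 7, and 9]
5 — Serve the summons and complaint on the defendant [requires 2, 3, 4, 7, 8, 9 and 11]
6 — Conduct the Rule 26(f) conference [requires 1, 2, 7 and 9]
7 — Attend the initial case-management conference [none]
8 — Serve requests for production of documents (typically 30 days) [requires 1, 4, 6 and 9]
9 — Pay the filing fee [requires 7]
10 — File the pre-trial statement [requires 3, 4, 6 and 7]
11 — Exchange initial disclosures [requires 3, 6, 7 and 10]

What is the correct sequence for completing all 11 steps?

7 → 9 → 1 → 2 → 6 → 4 → 8 → 3 → 10 → 11 → 5

7 has no prerequisites → 7 first.
Next only 9 has its prerequisites met → 9.
Next only 1 has its prerequisites met → 1.
2 needed 1 and 7, now all done → 2.
6 needed 1, 2, 7 and 9, now all done → 6.
4 needed 1, 2, 6, 7 and 9, now all done → 4.
8 needed 1, 4, 6 and 9, now all done → 8.
3 is the only step now ready → 3.
10 is the only step now ready → 10.
11 needed 3, 6, 7 and 10, now all done → 11.
5 needed 2, 3, 4, 7, 8, 9 and 11, now all done → 5.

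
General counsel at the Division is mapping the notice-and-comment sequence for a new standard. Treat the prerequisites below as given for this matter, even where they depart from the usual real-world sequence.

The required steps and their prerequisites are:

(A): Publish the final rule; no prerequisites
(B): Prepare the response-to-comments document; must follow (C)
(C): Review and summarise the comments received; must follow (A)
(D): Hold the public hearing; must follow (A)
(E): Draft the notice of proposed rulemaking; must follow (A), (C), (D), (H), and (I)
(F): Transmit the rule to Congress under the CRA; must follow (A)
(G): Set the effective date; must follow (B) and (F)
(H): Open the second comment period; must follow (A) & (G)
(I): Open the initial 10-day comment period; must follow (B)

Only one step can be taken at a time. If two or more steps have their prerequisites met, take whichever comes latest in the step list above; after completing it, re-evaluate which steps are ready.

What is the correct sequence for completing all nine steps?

(A), (F), (D), (C), (B), (I), (G), (H), (E)

(A) is the only step with nothing outstanding, so it goes first.
Now (F), (D) and (C) have their prerequisites met. (F) is listed later, so (F) next.
(D) and (C) are both available; (D) is listed later → (D).
Next only (C) has its prerequisites met → (C).
(B) needed (C), now all done → (B).
Ready: (I) and (G). (I) is listed later → (I).
Next only (G) has its prerequisites met → (G).
(H) needed (G) and (A), now all done → (H).
(E) needed (I), (H), (D), (C) and (A), now all done → (E).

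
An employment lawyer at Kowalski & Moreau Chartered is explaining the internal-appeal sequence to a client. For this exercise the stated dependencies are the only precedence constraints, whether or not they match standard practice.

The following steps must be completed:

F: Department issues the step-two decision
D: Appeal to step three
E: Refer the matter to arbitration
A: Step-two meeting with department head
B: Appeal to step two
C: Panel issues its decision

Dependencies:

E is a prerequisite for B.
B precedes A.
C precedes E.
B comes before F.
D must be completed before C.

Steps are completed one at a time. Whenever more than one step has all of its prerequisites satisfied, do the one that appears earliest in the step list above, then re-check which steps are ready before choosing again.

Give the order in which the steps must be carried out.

D is the only step with nothing outstanding, so it goes first.
C needed D, now all done → C.
Next only E has its prerequisites met → E.
That leaves B as the only ready step → B.
Ready: F and A. F is listed earlier → F.
A needed B, now all done → A.

D C E B F A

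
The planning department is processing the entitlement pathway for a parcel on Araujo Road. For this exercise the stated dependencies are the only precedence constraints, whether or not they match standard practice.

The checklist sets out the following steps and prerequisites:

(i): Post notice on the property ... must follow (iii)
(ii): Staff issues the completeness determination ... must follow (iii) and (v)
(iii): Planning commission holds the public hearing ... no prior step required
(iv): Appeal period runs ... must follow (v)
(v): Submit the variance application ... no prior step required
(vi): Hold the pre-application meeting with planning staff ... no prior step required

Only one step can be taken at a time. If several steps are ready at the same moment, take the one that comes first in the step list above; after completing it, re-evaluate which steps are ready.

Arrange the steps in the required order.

(iii), (i), (v), (ii), (iv), (vi)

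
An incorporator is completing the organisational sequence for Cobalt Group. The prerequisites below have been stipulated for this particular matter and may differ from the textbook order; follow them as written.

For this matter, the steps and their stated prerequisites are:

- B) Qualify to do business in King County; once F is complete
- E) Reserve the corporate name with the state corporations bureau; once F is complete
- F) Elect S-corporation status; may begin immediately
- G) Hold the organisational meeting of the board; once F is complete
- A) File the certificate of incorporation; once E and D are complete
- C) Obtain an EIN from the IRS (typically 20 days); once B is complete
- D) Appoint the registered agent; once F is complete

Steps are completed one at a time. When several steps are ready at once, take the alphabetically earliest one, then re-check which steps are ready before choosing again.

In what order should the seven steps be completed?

F has no prerequisites → F first.
B, D, E and G are all available; B has the earlier label → B.
C, D, E and G are all available; C has the earlier label → C.
Now D, E and G have their prerequisites met. D has the earlier label, so D next.
E and G are both available; E has the earlier label → E.
A now also ready, so the ready set is {A, G}; A has the earlier label → A.
G needed F, now all done → G.

F B C D E A G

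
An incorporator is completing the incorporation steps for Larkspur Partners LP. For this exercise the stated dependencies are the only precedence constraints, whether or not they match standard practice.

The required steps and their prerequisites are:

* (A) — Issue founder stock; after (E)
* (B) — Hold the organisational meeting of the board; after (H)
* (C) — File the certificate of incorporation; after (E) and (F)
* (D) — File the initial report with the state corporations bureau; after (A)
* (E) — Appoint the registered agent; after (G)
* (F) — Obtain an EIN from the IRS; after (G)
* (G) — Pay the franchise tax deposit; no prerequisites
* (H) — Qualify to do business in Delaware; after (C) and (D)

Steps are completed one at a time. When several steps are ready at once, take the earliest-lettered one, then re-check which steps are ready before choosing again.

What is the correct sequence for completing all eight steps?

(G) is the only step with nothing outstanding, so it goes first.
Now (E) and (F) have their prerequisites met. (E) has the earlier label, so (E) next.
(A) now also ready, so the ready set is {(A), (F)}; (A) has the earlier label → (A).
(D) now also ready, so the ready set is {(D), (F)}; (D) has the earlier label → (D).
(F) needed (G), now all done → (F).
That leaves (C) as the only ready step → (C).
(H) needed (C) and (D), now all done → (H).
That leaves (B) as the only ready step → (B).

(G), (E), (A), (D), (F), (C), (H), (B)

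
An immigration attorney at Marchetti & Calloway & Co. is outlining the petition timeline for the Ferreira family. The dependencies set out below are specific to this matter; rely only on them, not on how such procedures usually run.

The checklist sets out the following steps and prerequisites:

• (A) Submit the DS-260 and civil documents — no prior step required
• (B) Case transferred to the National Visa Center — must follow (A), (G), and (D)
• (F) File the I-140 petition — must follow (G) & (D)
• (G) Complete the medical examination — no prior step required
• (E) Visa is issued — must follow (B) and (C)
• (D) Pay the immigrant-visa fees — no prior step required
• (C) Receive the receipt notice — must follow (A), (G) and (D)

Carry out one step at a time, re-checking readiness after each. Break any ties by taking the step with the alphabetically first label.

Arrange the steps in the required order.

(A) → (D) → (G) → (B) → (C) → (E) → (F)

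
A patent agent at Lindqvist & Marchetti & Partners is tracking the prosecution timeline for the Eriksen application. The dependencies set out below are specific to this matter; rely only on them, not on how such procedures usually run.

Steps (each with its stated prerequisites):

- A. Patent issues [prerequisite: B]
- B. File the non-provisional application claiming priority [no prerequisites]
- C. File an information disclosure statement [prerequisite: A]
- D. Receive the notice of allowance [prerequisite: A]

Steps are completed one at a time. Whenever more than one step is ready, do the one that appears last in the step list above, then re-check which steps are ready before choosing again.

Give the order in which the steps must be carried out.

B A D C

B has no prerequisites → B first.
Next only A has its prerequisites met → A.
Ready: D and C. D is listed later → D.
Next only C has its prerequisites met → C.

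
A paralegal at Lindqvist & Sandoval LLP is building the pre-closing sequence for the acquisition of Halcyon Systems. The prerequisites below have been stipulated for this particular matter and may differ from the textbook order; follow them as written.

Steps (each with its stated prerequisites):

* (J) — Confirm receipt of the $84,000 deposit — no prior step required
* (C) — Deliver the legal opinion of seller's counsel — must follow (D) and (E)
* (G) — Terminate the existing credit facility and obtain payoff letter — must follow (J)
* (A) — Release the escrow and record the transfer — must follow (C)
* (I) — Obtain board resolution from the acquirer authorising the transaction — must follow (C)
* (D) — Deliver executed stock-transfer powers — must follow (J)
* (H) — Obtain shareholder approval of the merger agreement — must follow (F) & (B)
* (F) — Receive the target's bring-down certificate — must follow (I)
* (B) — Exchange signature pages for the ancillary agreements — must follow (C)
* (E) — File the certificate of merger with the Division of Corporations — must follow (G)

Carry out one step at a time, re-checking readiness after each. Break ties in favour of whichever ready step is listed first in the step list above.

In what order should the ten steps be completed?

(J) is the only step with nothing outstanding, so it goes first.
Now (G) and (D) have their prerequisites met. (G) is listed earlier, so (G) next.
Now (D) and (E) have their prerequisites met. (D) is listed earlier, so (D) next.
(E) needed (G), now all done → (E).
That leaves (C) as the only ready step → (C).
Ready: (A), (I) and (B). (A) is listed earlier → (A).
Now (I) and (B) have their prerequisites met. (I) is listed earlier, so (I) next.
Now (F) and (B) have their prerequisites met. (F) is listed earlier, so (F) next.
That leaves (B) as the only ready step → (B).
That leaves (H) as the only ready step → (H).

(J), (G), (D), (E), (C), (A), (I), (F), (B), (H)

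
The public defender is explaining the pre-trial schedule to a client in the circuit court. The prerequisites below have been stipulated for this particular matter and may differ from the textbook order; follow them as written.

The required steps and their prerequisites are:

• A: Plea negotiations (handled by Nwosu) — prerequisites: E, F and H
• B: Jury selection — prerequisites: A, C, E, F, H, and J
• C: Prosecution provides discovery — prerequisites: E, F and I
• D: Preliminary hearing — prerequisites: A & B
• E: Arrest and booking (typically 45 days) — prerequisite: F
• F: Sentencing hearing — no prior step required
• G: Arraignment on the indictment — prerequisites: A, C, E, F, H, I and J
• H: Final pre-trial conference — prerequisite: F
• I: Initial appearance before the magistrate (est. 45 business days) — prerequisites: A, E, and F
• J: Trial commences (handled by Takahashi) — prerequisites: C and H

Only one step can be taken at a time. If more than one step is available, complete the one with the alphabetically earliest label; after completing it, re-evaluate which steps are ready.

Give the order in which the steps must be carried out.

Only F has no prerequisites, so it is first.
E and H are both available; E has the earlier label → E.
H needed F, now all done → H.
Next only A has its prerequisites met → A.
I needed A, E and F, now all done → I.
C needed E, F and I, now all done → C.
J needed C and H, now all done → J.
Now B and G have their prerequisites met. B has the earlier label, so B next.
Ready: D and G. D has the earlier label → D.
G needed A, C, E, F, H, I and J, now all done → G.

F E H A I C J B D G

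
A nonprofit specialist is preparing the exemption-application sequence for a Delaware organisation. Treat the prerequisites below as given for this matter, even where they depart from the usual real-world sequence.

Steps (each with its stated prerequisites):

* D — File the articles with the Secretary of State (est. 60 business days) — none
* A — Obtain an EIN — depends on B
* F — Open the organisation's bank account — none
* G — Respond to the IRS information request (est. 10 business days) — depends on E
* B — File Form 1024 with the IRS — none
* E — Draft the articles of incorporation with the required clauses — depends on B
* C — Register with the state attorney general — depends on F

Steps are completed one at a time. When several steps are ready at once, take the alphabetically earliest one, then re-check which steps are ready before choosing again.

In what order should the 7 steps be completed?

B, A, D, E, F, C, G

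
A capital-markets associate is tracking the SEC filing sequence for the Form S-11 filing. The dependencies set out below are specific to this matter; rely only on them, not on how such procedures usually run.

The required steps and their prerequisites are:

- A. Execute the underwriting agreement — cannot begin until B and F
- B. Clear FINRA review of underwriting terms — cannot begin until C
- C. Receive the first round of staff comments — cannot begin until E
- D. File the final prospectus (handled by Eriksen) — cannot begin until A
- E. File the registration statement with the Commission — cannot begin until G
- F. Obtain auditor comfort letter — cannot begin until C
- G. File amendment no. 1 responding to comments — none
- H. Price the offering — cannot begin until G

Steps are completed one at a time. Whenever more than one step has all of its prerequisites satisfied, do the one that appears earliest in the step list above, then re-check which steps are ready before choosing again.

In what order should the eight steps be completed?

G, E, C, B, F, A, D, H

G has no prerequisites → G first.
E and H are both available; E is listed earlier → E.
C and H are both available; C is listed earlier → C.
B and F now also ready, so the ready set is {B, F, H}; B is listed earlier → B.
F and H are both available; F is listed earlier → F.
A and H are both available; A is listed earlier → A.
D now also ready, so the ready set is {D, H}; D is listed earlier → D.
That leaves H as the only ready step → H.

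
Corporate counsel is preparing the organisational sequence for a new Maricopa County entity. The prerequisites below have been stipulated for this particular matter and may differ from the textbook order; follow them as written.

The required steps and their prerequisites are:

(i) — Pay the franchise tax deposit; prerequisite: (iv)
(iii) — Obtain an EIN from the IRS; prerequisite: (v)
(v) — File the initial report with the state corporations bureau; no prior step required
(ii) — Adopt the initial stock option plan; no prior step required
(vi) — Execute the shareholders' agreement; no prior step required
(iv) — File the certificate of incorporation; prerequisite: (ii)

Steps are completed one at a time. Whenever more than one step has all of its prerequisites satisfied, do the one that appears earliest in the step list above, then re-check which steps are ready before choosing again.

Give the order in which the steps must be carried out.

Nothing is required for (v), (ii) and (vi). (v) is listed earlier → (v) first.
Ready: (iii), (ii) and (vi). (iii) is listed earlier → (iii).
Now (ii) and (vi) have their prerequisites met. (ii) is listed earlier, so (ii) next.
(iv) now also ready, so the ready set is {(vi), (iv)}; (vi) is listed earlier → (vi).
(iv) needed (ii), now all done → (iv).
(i) needed (iv), now all done → (i).

(v) → (iii) → (ii) → (vi) → (iv) → (i)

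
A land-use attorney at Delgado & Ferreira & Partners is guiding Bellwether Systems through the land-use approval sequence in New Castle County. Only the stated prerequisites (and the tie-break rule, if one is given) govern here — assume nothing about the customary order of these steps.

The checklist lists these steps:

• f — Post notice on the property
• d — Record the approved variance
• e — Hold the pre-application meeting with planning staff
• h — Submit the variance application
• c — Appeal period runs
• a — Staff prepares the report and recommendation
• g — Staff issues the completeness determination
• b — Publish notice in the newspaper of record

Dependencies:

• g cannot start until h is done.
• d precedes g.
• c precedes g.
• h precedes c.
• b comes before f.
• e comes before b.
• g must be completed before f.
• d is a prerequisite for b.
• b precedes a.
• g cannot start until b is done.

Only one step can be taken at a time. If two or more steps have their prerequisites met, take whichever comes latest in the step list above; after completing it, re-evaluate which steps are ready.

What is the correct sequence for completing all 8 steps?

Nothing is required for h, e and d. h is listed later → h first.
Ready: c, e and d. c is listed later → c.
Ready: e and d. e is listed later → e.
d is the only step now ready → d.
b is the only step now ready → b.
g and a are both available; g is listed later → g.
f now also ready, so the ready set is {a, f}; a is listed later → a.
That leaves f as the only ready step → f.

h → c → e → d → b → g → a → f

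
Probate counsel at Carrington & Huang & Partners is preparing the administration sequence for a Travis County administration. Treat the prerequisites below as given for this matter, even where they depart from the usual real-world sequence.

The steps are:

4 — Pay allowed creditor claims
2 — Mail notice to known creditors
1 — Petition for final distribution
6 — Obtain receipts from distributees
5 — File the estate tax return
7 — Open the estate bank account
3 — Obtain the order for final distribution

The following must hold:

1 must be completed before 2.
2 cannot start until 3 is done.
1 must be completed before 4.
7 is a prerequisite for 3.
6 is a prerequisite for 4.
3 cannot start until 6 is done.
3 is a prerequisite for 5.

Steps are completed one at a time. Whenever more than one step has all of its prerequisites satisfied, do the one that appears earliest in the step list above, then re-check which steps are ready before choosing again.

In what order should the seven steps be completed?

1, 6 and 7 have no prerequisites; 1 is listed earlier, so 1 is first.
Ready: 6 and 7. 6 is listed earlier → 6.
4 and 7 are both available; 4 is listed earlier → 4.
Next only 7 has its prerequisites met → 7.
3 is the only step now ready → 3.
Now 2 and 5 have their prerequisites met. 2 is listed earlier, so 2 next.
5 is the only step now ready → 5.

1, 6, 4, 7, 3, 2, 5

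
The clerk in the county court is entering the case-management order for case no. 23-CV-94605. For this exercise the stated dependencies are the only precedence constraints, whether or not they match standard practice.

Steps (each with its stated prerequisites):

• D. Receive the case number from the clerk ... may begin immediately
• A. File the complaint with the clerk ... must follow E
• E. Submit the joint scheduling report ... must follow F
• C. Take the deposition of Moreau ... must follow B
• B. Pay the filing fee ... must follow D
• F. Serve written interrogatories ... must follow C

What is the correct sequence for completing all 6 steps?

D B C F E A

Only D has no prerequisites, so it is first.
B is the only step now ready → B.
That leaves C as the only ready step → C.
F needed C, now all done → F.
E needed F, now all done → E.
That leaves A as the only ready step → A.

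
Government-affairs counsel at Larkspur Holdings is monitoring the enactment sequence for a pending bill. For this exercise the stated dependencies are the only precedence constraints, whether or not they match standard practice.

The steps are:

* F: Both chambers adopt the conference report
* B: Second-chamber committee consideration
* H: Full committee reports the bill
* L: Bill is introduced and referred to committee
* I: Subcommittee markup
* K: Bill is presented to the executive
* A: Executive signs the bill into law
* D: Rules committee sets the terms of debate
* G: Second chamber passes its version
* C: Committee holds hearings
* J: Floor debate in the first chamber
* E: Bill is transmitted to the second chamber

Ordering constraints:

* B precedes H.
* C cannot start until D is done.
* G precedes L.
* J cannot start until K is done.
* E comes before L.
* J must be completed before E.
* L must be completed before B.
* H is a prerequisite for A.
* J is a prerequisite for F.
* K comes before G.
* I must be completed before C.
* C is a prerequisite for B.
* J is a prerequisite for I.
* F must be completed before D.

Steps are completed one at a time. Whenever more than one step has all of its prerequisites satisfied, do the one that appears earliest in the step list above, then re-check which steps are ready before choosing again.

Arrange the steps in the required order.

K, G, J, F, I, D, C, E, L, B, H, A

K is the only step with nothing outstanding, so it goes first.
G and J are both available; G is listed earlier → G.
J needed K, now all done → J.
Now F, I and E have their prerequisites met. F is listed earlier, so F next.
D now also ready, so the ready set is {I, D, E}; I is listed earlier → I.
Now D and E have their prerequisites met. D is listed earlier, so D next.
Ready: C and E. C is listed earlier → C.
That leaves E as the only ready step → E.
L needed G and E, now all done → L.
B needed L and C, now all done → B.
H needed B, now all done → H.
A is the only step now ready → A.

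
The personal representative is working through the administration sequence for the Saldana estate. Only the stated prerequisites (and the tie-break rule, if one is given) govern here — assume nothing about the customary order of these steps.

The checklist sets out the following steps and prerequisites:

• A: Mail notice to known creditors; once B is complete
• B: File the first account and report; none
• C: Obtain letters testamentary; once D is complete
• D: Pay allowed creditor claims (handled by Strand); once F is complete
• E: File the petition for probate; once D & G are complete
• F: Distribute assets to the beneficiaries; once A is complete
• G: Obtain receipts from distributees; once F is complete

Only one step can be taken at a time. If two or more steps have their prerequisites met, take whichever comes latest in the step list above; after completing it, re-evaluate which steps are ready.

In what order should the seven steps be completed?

B has no prerequisites → B first.
Next only A has its prerequisites met → A.
F needed A, now all done → F.
Ready: G and D. G is listed later → G.
D needed F, now all done → D.
Now E and C have their prerequisites met. E is listed later, so E next.
C needed D, now all done → C.

B A F G D E C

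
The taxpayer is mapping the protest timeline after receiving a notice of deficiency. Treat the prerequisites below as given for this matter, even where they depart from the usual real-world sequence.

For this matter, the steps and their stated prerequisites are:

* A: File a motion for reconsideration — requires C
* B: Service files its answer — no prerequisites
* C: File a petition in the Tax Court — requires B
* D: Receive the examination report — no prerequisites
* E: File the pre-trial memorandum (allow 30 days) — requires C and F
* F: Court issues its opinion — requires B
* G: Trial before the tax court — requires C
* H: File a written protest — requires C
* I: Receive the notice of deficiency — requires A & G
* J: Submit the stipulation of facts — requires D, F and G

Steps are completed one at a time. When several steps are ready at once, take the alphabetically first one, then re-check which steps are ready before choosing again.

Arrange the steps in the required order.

B C A D F E G H I J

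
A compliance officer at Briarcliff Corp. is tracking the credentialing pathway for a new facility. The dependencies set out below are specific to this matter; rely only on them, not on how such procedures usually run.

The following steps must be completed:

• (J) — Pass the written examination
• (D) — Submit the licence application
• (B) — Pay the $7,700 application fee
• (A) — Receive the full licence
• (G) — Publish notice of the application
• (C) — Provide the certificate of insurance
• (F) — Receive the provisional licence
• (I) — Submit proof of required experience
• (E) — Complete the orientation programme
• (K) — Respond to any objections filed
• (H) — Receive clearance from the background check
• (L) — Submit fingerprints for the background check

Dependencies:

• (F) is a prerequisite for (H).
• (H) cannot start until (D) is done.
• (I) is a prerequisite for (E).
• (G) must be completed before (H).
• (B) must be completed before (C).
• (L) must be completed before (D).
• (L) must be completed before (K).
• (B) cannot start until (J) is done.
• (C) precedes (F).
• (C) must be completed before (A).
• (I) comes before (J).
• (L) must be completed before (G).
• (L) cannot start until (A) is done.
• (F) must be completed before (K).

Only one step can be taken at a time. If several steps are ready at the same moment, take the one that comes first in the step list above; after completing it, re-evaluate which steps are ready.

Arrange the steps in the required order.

(I), (J), (B), (C), (A), (F), (E), (L), (D), (G), (K), (H)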